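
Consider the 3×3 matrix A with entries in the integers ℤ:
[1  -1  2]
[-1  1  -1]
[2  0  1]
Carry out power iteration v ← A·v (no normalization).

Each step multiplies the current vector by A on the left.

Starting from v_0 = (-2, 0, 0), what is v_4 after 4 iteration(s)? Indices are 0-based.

v_0 = (-2, 0, 0).
v_1 = A·v_0 = (-2, 2, -4).
v_2 = A·v_1 = (-12, 8, -8).
v_3 = A·v_2 = (-36, 28, -32).
v_4 = A·v_3 = (-128, 96, -104).

v_4 = (-128, 96, -104)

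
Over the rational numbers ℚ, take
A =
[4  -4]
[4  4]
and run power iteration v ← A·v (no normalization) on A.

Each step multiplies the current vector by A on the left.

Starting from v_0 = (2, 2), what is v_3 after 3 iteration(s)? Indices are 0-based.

v_0 = (2, 2).
v_1 = A·v_0 = (0, 16).
v_2 = A·v_1 = (-64, 64).
v_3 = A·v_2 = (-512, 0).

v_3 = (-512, 0)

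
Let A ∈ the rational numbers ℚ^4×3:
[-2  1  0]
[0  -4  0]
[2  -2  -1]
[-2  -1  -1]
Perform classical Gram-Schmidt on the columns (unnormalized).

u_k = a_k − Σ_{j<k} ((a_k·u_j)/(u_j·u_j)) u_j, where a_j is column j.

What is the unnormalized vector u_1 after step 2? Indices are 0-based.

u_1 = (1/3, -4, -4/3, -5/3)

Step 1: u_0 = a_0 = (-2, 0, 2, -2).
Step 2: u_1 = a_1 − (-1/3)·u_0 = (1/3, -4, -4/3, -5/3).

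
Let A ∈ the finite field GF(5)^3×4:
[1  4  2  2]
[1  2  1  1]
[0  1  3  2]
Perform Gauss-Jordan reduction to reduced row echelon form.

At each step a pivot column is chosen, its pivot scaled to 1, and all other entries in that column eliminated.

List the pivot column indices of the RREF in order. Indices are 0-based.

step 1: normalize row 0 (÷1) = (1, 4, 2, 2)
  row 1: subtract 1×row0 = (0, 3, 4, 4)
step 2: normalize row 1 (÷3) = (0, 1, 3, 3)
  row 0: subtract 4×row1 = (1, 0, 0, 0)
  row 2: subtract 1×row1 = (0, 0, 0, 4)
skip col 2 (zero from row 2)
step 3: normalize row 2 (÷4) = (0, 0, 0, 1)
  row 1: subtract 3×row2 = (0, 1, 3, 0)

pivot columns: 0, 1, 3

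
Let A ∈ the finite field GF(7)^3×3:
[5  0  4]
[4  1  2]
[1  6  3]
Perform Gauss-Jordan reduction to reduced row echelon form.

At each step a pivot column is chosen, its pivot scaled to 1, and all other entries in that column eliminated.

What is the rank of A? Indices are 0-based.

step 1: normalize row 0 (÷5) = (1, 0, 5)
  row 1: subtract 4×row0 = (0, 1, 3)
  row 2: subtract 1×row0 = (0, 6, 5)
step 2: normalize row 1 (÷1) = (0, 1, 3)
  row 2: subtract 6×row1 = (0, 0, 1)
step 3: normalize row 2 (÷1) = (0, 0, 1)
  row 0: subtract 5×row2 = (1, 0, 0)
  row 1: subtract 3×row2 = (0, 1, 0)

rank = 3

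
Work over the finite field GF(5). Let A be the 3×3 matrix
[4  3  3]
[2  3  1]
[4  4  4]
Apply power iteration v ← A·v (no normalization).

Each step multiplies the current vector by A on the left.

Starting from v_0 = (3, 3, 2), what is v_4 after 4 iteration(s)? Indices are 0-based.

v_4 = (4, 0, 3)

v_0 = (3, 3, 2).
v_1 = A·v_0 = (2, 2, 2).
v_2 = A·v_1 = (0, 2, 4).
v_3 = A·v_2 = (3, 0, 4).
v_4 = A·v_3 = (4, 0, 3).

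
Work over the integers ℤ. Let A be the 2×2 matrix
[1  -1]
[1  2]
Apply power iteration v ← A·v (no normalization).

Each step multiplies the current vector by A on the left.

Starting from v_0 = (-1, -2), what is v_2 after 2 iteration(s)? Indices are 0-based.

v_2 = (6, -9)

v_0 = (-1, -2).
v_1 = A·v_0 = (1, -5).
v_2 = A·v_1 = (6, -9).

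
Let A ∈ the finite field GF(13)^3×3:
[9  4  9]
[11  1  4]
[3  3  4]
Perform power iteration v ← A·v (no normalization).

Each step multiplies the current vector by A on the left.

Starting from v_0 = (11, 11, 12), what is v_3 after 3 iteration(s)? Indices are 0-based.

v_3 = (10, 4, 4)

v_0 = (11, 11, 12).
v_1 = A·v_0 = (4, 11, 10).
v_2 = A·v_1 = (1, 4, 7).
v_3 = A·v_2 = (10, 4, 4).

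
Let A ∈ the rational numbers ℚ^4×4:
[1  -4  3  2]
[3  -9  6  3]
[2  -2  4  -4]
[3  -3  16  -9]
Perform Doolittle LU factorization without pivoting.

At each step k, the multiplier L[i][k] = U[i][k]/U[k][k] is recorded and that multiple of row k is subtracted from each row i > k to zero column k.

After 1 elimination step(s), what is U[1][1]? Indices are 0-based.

U[1][1] = 3

Step 1: pivot at (0,0) is 1.
  row1 ← row1 − (3)·row0  ⇒  L[1][0]=3, U row1=(0, 3, -3, -3)
  row2 ← row2 − (2)·row0  ⇒  L[2][0]=2, U row2=(0, 6, -2, -8)
  row3 ← row3 − (3)·row0  ⇒  L[3][0]=3, U row3=(0, 9, 7, -15)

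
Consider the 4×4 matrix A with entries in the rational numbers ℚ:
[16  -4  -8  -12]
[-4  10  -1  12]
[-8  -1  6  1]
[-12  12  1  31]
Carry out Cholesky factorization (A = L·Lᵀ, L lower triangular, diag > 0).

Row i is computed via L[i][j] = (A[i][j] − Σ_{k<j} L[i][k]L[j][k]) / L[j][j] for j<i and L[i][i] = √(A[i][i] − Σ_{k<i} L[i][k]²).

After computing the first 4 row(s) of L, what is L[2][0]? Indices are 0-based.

L[2][0] = -2

Step 1: L[0][0] = √(16) = 4.
  L[1][0] = (-4) / L[0][0] = -1.
Step 2: L[1][1] = √(9) = 3.
  L[2][0] = (-8) / L[0][0] = -2.
  L[2][1] = (-3) / L[1][1] = -1.
Step 3: L[2][2] = √(1) = 1.
  L[3][0] = (-12) / L[0][0] = -3.
  L[3][1] = (9) / L[1][1] = 3.
  L[3][2] = (-2) / L[2][2] = -2.
Step 4: L[3][3] = √(9) = 3.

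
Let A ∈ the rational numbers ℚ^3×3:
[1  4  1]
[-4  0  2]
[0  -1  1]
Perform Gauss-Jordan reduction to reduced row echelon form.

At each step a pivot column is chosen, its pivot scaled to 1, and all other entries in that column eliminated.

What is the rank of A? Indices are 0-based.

rank = 3

step 1: normalize row 0 (÷1) = (1, 4, 1)
  row 1: subtract -4×row0 = (0, 16, 6)
step 2: normalize row 1 (÷16) = (0, 1, 3/8)
  row 0: subtract 4×row1 = (1, 0, -1/2)
  row 2: subtract -1×row1 = (0, 0, 11/8)
step 3: normalize row 2 (÷11/8) = (0, 0, 1)
  row 0: subtract -1/2×row2 = (1, 0, 0)
  row 1: subtract 3/8×row2 = (0, 1, 0)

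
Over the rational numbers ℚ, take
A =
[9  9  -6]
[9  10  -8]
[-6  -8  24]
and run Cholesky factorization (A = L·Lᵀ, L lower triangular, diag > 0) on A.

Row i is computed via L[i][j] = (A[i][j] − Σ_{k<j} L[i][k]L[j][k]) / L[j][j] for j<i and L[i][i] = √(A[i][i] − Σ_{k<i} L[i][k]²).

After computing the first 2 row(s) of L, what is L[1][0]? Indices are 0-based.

L[1][0] = 3

Step 1: L[0][0] = √(9) = 3.
  L[1][0] = (9) / L[0][0] = 3.
Step 2: L[1][1] = √(1) = 1.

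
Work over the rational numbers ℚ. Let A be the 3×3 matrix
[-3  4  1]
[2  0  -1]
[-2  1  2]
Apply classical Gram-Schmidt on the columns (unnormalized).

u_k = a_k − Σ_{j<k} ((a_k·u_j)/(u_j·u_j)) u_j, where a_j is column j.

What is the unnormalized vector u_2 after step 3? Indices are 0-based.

Step 1: u_0 = a_0 = (-3, 2, -2).
Step 2: u_1 = a_1 − (-14/17)·u_0 = (26/17, 28/17, -11/17).
Step 3: u_2 = a_2 − (-9/17)·u_0 − (-8/31)·u_1 = (-6/31, 15/31, 24/31).

u_2 = (-6/31, 15/31, 24/31)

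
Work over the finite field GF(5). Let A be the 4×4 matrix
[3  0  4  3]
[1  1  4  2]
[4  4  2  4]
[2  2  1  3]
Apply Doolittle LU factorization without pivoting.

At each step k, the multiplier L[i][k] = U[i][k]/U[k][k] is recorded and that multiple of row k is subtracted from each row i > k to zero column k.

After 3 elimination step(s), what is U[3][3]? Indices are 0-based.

k=0: U[0][0]=3
  eliminate (1,0): mult=2, new row 1: (0, 1, 1, 1); set L[1][0]=2
  eliminate (2,0): mult=3, new row 2: (0, 4, 0, 0); set L[2][0]=3
  eliminate (3,0): mult=4, new row 3: (0, 2, 0, 1); set L[3][0]=4
k=1: U[1][1]=1
  eliminate (2,1): mult=4, new row 2: (0, 0, 1, 1); set L[2][1]=4
  eliminate (3,1): mult=2, new row 3: (0, 0, 3, 4); set L[3][1]=2
k=2: U[2][2]=1
  eliminate (3,2): mult=3, new row 3: (0, 0, 0, 1); set L[3][2]=3

U[3][3] = 1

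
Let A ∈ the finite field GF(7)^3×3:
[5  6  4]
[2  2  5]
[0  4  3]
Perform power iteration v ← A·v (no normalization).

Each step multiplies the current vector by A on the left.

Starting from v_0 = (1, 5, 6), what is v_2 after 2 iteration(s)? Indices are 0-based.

v_2 = (6, 0, 2)

v_0 = (1, 5, 6).
v_1 = A·v_0 = (3, 0, 3).
v_2 = A·v_1 = (6, 0, 2).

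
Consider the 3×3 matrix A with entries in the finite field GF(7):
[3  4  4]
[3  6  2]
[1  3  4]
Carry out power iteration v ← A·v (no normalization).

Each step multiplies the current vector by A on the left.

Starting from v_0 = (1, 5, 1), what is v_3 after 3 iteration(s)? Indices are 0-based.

v_0 = (1, 5, 1).
v_1 = A·v_0 = (6, 0, 6).
v_2 = A·v_1 = (0, 2, 2).
v_3 = A·v_2 = (2, 2, 0).

v_3 = (2, 2, 0)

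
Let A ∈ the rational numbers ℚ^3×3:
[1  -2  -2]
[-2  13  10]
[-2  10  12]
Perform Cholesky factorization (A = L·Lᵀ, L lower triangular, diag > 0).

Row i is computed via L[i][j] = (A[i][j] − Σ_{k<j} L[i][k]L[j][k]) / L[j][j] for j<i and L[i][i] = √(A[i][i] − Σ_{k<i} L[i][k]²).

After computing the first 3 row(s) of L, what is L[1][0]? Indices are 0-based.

L[1][0] = -2

Step 1: L[0][0] = √(1) = 1.
  L[1][0] = (-2) / L[0][0] = -2.
Step 2: L[1][1] = √(9) = 3.
  L[2][0] = (-2) / L[0][0] = -2.
  L[2][1] = (6) / L[1][1] = 2.
Step 3: L[2][2] = √(4) = 2.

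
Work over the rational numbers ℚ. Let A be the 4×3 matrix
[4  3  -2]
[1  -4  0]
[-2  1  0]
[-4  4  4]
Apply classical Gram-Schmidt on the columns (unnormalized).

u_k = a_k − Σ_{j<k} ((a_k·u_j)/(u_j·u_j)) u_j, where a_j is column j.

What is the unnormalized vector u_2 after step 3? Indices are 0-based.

u_2 = (167/727, 714/727, -973/727, 832/727)

Step 1: u_0 = a_0 = (4, 1, -2, -4).
Step 2: u_1 = a_1 − (-10/37)·u_0 = (151/37, -138/37, 17/37, 108/37).
Step 3: u_2 = a_2 − (-24/37)·u_0 − (65/727)·u_1 = (167/727, 714/727, -973/727, 832/727).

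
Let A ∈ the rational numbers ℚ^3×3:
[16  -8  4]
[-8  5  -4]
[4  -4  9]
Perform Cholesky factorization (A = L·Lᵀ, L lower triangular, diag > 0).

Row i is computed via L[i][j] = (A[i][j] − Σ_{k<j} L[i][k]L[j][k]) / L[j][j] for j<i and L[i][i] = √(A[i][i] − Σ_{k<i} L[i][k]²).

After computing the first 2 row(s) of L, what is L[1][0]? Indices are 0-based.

Step 1: L[0][0] = √(16) = 4.
  L[1][0] = (-8) / L[0][0] = -2.
Step 2: L[1][1] = √(1) = 1.

L[1][0] = -2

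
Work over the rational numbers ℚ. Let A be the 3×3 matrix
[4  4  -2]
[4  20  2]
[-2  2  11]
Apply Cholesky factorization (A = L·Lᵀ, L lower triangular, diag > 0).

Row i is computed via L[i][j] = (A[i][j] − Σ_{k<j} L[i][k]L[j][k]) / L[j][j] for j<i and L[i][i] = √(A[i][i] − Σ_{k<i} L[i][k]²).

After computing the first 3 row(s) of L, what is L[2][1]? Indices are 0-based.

Step 1: L[0][0] = √(4) = 2.
  L[1][0] = (4) / L[0][0] = 2.
Step 2: L[1][1] = √(16) = 4.
  L[2][0] = (-2) / L[0][0] = -1.
  L[2][1] = (4) / L[1][1] = 1.
Step 3: L[2][2] = √(9) = 3.

L[2][1] = 1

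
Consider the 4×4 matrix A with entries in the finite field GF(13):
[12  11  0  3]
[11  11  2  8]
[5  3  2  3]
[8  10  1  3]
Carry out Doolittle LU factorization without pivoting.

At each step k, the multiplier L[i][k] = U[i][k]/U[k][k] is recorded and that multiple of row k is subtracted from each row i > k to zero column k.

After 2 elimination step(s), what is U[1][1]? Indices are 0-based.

Step 1: pivot at (0,0) is 12.
  row1 ← row1 − (2)·row0  ⇒  L[1][0]=2, U row1=(0, 2, 2, 2)
  row2 ← row2 − (8)·row0  ⇒  L[2][0]=8, U row2=(0, 6, 2, 5)
  row3 ← row3 − (5)·row0  ⇒  L[3][0]=5, U row3=(0, 7, 1, 1)
Step 2: pivot at (1,1) is 2.
  row2 ← row2 − (3)·row1  ⇒  L[2][1]=3, U row2=(0, 0, 9, 12)
  row3 ← row3 − (10)·row1  ⇒  L[3][1]=10, U row3=(0, 0, 7, 7)

U[1][1] = 2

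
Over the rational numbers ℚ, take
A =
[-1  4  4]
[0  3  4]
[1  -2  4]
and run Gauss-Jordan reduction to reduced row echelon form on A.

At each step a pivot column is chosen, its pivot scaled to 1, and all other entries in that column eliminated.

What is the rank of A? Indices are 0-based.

rank = 3

[1] R0 /= -1  ⇒  (1, -4, -4)
     R2 -= 1·R0  ⇒  (0, 2, 8)
[2] R1 /= 3  ⇒  (0, 1, 4/3)
     R0 -= -4·R1  ⇒  (1, 0, 4/3)
     R2 -= 2·R1  ⇒  (0, 0, 16/3)
[3] R2 /= 16/3  ⇒  (0, 0, 1)
     R0 -= 4/3·R2  ⇒  (1, 0, 0)
     R1 -= 4/3·R2  ⇒  (0, 1, 0)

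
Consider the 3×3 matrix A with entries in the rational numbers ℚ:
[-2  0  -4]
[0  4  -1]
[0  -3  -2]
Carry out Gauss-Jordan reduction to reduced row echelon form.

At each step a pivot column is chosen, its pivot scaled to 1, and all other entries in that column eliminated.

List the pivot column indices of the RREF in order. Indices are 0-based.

pivot columns: 0, 1, 2

step 1: normalize row 0 (÷-2) = (1, 0, 2)
step 2: normalize row 1 (÷4) = (0, 1, -1/4)
  row 2: subtract -3×row1 = (0, 0, -11/4)
step 3: normalize row 2 (÷-11/4) = (0, 0, 1)
  row 0: subtract 2×row2 = (1, 0, 0)
  row 1: subtract -1/4×row2 = (0, 1, 0)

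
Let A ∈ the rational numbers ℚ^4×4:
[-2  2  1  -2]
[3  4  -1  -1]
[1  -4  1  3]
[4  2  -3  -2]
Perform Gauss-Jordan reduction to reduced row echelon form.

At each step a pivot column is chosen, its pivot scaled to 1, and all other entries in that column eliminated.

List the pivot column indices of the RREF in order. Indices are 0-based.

pivot columns: 0, 1, 2, 3

step 1: normalize row 0 (÷-2) = (1, -1, -1/2, 1)
  row 1: subtract 3×row0 = (0, 7, 1/2, -4)
  row 2: subtract 1×row0 = (0, -3, 3/2, 2)
  row 3: subtract 4×row0 = (0, 6, -1, -6)
step 2: normalize row 1 (÷7) = (0, 1, 1/14, -4/7)
  row 0: subtract -1×row1 = (1, 0, -3/7, 3/7)
  row 2: subtract -3×row1 = (0, 0, 12/7, 2/7)
  row 3: subtract 6×row1 = (0, 0, -10/7, -18/7)
step 3: normalize row 2 (÷12/7) = (0, 0, 1, 1/6)
  row 0: subtract -3/7×row2 = (1, 0, 0, 1/2)
  row 1: subtract 1/14×row2 = (0, 1, 0, -7/12)
  row 3: subtract -10/7×row2 = (0, 0, 0, -7/3)
step 4: normalize row 3 (÷-7/3) = (0, 0, 0, 1)
  row 0: subtract 1/2×row3 = (1, 0, 0, 0)
  row 1: subtract -7/12×row3 = (0, 1, 0, 0)
  row 2: subtract 1/6×row3 = (0, 0, 1, 0)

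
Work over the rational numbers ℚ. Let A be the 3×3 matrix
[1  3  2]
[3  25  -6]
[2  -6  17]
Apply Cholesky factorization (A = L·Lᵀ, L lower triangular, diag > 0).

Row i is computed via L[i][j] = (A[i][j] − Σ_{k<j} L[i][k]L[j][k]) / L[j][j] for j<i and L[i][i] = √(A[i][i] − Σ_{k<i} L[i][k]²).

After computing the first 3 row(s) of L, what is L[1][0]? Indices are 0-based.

L[1][0] = 3

Step 1: L[0][0] = √(1) = 1.
  L[1][0] = (3) / L[0][0] = 3.
Step 2: L[1][1] = √(16) = 4.
  L[2][0] = (2) / L[0][0] = 2.
  L[2][1] = (-12) / L[1][1] = -3.
Step 3: L[2][2] = √(4) = 2.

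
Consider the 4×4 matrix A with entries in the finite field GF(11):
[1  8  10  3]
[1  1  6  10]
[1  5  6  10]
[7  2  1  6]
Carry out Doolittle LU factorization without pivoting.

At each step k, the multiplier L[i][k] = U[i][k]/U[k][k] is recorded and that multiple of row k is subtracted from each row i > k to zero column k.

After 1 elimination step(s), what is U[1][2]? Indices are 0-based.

U[1][2] = 7

[col 0] pivot 1
  R1 -= 1*R0 → (0, 4, 7, 7)  (L[1][0] := 1)
  R2 -= 1*R0 → (0, 8, 7, 7)  (L[2][0] := 1)
  R3 -= 7*R0 → (0, 1, 8, 7)  (L[3][0] := 7)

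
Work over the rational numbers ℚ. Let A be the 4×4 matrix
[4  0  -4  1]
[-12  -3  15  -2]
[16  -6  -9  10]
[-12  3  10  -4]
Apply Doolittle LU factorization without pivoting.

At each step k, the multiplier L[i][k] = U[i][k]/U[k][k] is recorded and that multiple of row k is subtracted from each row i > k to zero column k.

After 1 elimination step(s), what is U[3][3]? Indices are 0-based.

U[3][3] = -1

Step 1: pivot at (0,0) is 4.
  row1 ← row1 − (-3)·row0  ⇒  L[1][0]=-3, U row1=(0, -3, 3, 1)
  row2 ← row2 − (4)·row0  ⇒  L[2][0]=4, U row2=(0, -6, 7, 6)
  row3 ← row3 − (-3)·row0  ⇒  L[3][0]=-3, U row3=(0, 3, -2, -1)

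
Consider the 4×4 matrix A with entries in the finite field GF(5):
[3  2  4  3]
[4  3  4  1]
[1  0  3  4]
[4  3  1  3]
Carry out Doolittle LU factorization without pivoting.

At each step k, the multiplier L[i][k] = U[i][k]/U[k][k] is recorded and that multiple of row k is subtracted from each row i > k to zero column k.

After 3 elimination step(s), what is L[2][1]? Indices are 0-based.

L[2][1] = 3

[col 0] pivot 3
  R1 -= 3*R0 → (0, 2, 2, 2)  (L[1][0] := 3)
  R2 -= 2*R0 → (0, 1, 0, 3)  (L[2][0] := 2)
  R3 -= 3*R0 → (0, 2, 4, 4)  (L[3][0] := 3)
[col 1] pivot 2
  R2 -= 3*R1 → (0, 0, 4, 2)  (L[2][1] := 3)
  R3 -= 1*R1 → (0, 0, 2, 2)  (L[3][1] := 1)
[col 2] pivot 4
  R3 -= 3*R2 → (0, 0, 0, 1)  (L[3][2] := 3)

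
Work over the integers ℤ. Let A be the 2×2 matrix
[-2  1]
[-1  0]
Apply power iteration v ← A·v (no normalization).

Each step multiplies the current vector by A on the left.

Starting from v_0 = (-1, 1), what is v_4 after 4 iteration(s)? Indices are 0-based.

v_4 = (-9, -7)

v_0 = (-1, 1).
v_1 = A·v_0 = (3, 1).
v_2 = A·v_1 = (-5, -3).
v_3 = A·v_2 = (7, 5).
v_4 = A·v_3 = (-9, -7).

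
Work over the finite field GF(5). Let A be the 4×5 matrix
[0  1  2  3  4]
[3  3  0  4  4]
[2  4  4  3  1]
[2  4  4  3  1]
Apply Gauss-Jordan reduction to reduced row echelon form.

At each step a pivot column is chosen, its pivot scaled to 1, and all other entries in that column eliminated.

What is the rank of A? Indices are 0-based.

pivot(0,0): swap R0↔R1
pivot(0,0)=3: scale R0 → (1, 1, 0, 3, 3)
  clear (2,0): R2 −= (2)R0 → (0, 2, 4, 2, 0)
  clear (3,0): R3 −= (2)R0 → (0, 2, 4, 2, 0)
pivot(1,1)=1: scale R1 → (0, 1, 2, 3, 4)
  clear (0,1): R0 −= (1)R1 → (1, 0, 3, 0, 4)
  clear (2,1): R2 −= (2)R1 → (0, 0, 0, 1, 2)
  clear (3,1): R3 −= (2)R1 → (0, 0, 0, 1, 2)
col 2: no nonzero at/below row 2; advance.
pivot(2,3)=1: scale R2 → (0, 0, 0, 1, 2)
  clear (1,3): R1 −= (3)R2 → (0, 1, 2, 0, 3)
  clear (3,3): R3 −= (1)R2 → (0, 0, 0, 0, 0)
col 4: no nonzero at/below row 3; advance.

rank = 3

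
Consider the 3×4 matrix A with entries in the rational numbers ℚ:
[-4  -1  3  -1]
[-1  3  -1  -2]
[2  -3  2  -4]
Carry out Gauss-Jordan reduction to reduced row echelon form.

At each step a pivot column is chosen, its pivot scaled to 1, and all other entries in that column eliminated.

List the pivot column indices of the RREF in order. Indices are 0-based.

pivot columns: 0, 1, 2

[1] R0 /= -4  ⇒  (1, 1/4, -3/4, 1/4)
     R1 -= -1·R0  ⇒  (0, 13/4, -7/4, -7/4)
     R2 -= 2·R0  ⇒  (0, -7/2, 7/2, -9/2)
[2] R1 /= 13/4  ⇒  (0, 1, -7/13, -7/13)
     R0 -= 1/4·R1  ⇒  (1, 0, -8/13, 5/13)
     R2 -= -7/2·R1  ⇒  (0, 0, 21/13, -83/13)
[3] R2 /= 21/13  ⇒  (0, 0, 1, -83/21)
     R0 -= -8/13·R2  ⇒  (1, 0, 0, -43/21)
     R1 -= -7/13·R2  ⇒  (0, 1, 0, -8/3)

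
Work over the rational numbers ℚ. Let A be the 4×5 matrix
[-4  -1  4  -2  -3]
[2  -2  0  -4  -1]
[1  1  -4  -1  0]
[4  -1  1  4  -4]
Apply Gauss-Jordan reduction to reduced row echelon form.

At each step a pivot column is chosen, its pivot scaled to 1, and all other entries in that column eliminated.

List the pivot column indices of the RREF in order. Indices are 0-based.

[1] R0 /= -4  ⇒  (1, 1/4, -1, 1/2, 3/4)
     R1 -= 2·R0  ⇒  (0, -5/2, 2, -5, -5/2)
     R2 -= 1·R0  ⇒  (0, 3/4, -3, -3/2, -3/4)
     R3 -= 4·R0  ⇒  (0, -2, 5, 2, -7)
[2] R1 /= -5/2  ⇒  (0, 1, -4/5, 2, 1)
     R0 -= 1/4·R1  ⇒  (1, 0, -4/5, 0, 1/2)
     R2 -= 3/4·R1  ⇒  (0, 0, -12/5, -3, -3/2)
     R3 -= -2·R1  ⇒  (0, 0, 17/5, 6, -5)
[3] R2 /= -12/5  ⇒  (0, 0, 1, 5/4, 5/8)
     R0 -= -4/5·R2  ⇒  (1, 0, 0, 1, 1)
     R1 -= -4/5·R2  ⇒  (0, 1, 0, 3, 3/2)
     R3 -= 17/5·R2  ⇒  (0, 0, 0, 7/4, -57/8)
[4] R3 /= 7/4  ⇒  (0, 0, 0, 1, -57/14)
     R0 -= 1·R3  ⇒  (1, 0, 0, 0, 71/14)
     R1 -= 3·R3  ⇒  (0, 1, 0, 0, 96/7)
     R2 -= 5/4·R3  ⇒  (0, 0, 1, 0, 40/7)

pivot columns: 0, 1, 2, 3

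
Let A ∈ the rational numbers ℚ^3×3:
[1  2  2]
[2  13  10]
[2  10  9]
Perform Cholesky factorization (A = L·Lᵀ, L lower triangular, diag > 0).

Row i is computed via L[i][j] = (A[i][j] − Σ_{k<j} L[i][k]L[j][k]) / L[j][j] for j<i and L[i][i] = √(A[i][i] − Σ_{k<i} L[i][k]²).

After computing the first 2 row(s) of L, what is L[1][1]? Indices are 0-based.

L[1][1] = 3

Step 1: L[0][0] = √(1) = 1.
  L[1][0] = (2) / L[0][0] = 2.
Step 2: L[1][1] = √(9) = 3.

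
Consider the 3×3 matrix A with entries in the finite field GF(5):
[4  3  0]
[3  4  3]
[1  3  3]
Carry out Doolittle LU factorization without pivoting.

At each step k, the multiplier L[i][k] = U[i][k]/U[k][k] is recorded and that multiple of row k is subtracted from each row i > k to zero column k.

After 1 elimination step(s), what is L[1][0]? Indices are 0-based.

[col 0] pivot 4
  R1 -= 2*R0 → (0, 3, 3)  (L[1][0] := 2)
  R2 -= 4*R0 → (0, 1, 3)  (L[2][0] := 4)

L[1][0] = 2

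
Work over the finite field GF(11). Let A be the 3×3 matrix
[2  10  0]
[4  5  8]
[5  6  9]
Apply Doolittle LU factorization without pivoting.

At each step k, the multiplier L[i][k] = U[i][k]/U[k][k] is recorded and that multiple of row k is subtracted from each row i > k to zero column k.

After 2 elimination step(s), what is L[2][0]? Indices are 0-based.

Step 1: pivot at (0,0) is 2.
  row1 ← row1 − (2)·row0  ⇒  L[1][0]=2, U row1=(0, 7, 8)
  row2 ← row2 − (8)·row0  ⇒  L[2][0]=8, U row2=(0, 3, 9)
Step 2: pivot at (1,1) is 7.
  row2 ← row2 − (2)·row1  ⇒  L[2][1]=2, U row2=(0, 0, 4)

L[2][0] = 8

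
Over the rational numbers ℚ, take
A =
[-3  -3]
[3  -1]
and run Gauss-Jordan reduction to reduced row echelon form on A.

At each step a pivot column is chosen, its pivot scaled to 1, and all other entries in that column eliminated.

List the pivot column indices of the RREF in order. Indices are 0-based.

[1] R0 /= -3  ⇒  (1, 1)
     R1 -= 3·R0  ⇒  (0, -4)
[2] R1 /= -4  ⇒  (0, 1)
     R0 -= 1·R1  ⇒  (1, 0)

pivot columns: 0, 1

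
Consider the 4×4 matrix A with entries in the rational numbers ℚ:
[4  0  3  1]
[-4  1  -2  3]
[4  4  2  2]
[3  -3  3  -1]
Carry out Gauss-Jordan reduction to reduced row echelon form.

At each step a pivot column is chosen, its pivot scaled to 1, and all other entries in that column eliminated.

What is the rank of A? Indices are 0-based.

[1] R0 /= 4  ⇒  (1, 0, 3/4, 1/4)
     R1 -= -4·R0  ⇒  (0, 1, 1, 4)
     R2 -= 4·R0  ⇒  (0, 4, -1, 1)
     R3 -= 3·R0  ⇒  (0, -3, 3/4, -7/4)
[2] R1 /= 1  ⇒  (0, 1, 1, 4)
     R2 -= 4·R1  ⇒  (0, 0, -5, -15)
     R3 -= -3·R1  ⇒  (0, 0, 15/4, 41/4)
[3] R2 /= -5  ⇒  (0, 0, 1, 3)
     R0 -= 3/4·R2  ⇒  (1, 0, 0, -2)
     R1 -= 1·R2  ⇒  (0, 1, 0, 1)
     R3 -= 15/4·R2  ⇒  (0, 0, 0, -1)
[4] R3 /= -1  ⇒  (0, 0, 0, 1)
     R0 -= -2·R3  ⇒  (1, 0, 0, 0)
     R1 -= 1·R3  ⇒  (0, 1, 0, 0)
     R2 -= 3·R3  ⇒  (0, 0, 1, 0)

rank = 4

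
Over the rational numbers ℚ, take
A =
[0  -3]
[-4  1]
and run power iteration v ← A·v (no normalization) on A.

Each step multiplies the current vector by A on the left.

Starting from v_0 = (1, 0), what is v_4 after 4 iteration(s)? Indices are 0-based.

v_4 = (156, -100)

v_0 = (1, 0).
v_1 = A·v_0 = (0, -4).
v_2 = A·v_1 = (12, -4).
v_3 = A·v_2 = (12, -52).
v_4 = A·v_3 = (156, -100).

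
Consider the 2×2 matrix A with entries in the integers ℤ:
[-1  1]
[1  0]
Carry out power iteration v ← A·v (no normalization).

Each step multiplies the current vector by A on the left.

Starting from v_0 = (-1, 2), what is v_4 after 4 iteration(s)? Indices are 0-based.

v_0 = (-1, 2).
v_1 = A·v_0 = (3, -1).
v_2 = A·v_1 = (-4, 3).
v_3 = A·v_2 = (7, -4).
v_4 = A·v_3 = (-11, 7).

v_4 = (-11, 7)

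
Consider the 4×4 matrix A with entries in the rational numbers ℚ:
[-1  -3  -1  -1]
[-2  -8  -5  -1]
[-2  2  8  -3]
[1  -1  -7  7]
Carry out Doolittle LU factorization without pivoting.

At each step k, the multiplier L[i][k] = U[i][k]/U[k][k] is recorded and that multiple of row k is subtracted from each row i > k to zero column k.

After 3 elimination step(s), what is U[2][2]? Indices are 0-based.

Step 1: pivot at (0,0) is -1.
  row1 ← row1 − (2)·row0  ⇒  L[1][0]=2, U row1=(0, -2, -3, 1)
  row2 ← row2 − (2)·row0  ⇒  L[2][0]=2, U row2=(0, 8, 10, -1)
  row3 ← row3 − (-1)·row0  ⇒  L[3][0]=-1, U row3=(0, -4, -8, 6)
Step 2: pivot at (1,1) is -2.
  row2 ← row2 − (-4)·row1  ⇒  L[2][1]=-4, U row2=(0, 0, -2, 3)
  row3 ← row3 − (2)·row1  ⇒  L[3][1]=2, U row3=(0, 0, -2, 4)
Step 3: pivot at (2,2) is -2.
  row3 ← row3 − (1)·row2  ⇒  L[3][2]=1, U row3=(0, 0, 0, 1)

U[2][2] = -2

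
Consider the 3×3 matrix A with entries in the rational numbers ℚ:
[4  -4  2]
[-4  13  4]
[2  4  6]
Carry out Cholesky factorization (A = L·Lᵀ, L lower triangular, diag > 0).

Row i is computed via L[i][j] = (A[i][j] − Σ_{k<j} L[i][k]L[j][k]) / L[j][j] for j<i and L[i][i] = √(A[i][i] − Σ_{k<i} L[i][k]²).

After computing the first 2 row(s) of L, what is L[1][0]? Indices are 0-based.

Step 1: L[0][0] = √(4) = 2.
  L[1][0] = (-4) / L[0][0] = -2.
Step 2: L[1][1] = √(9) = 3.

L[1][0] = -2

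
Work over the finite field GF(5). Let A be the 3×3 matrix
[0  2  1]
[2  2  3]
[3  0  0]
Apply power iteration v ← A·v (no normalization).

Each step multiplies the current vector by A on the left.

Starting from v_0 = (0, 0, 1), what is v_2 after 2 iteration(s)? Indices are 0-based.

v_2 = (1, 3, 3)

v_0 = (0, 0, 1).
v_1 = A·v_0 = (1, 3, 0).
v_2 = A·v_1 = (1, 3, 3).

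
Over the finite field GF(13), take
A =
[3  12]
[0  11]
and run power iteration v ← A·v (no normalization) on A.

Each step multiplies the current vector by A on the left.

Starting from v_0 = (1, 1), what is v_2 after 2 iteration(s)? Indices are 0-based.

v_0 = (1, 1).
v_1 = A·v_0 = (2, 11).
v_2 = A·v_1 = (8, 4).

v_2 = (8, 4)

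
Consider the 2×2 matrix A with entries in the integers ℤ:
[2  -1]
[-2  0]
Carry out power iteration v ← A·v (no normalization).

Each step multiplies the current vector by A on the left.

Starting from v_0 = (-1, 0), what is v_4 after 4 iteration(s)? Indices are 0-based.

v_4 = (-44, 32)

v_0 = (-1, 0).
v_1 = A·v_0 = (-2, 2).
v_2 = A·v_1 = (-6, 4).
v_3 = A·v_2 = (-16, 12).
v_4 = A·v_3 = (-44, 32).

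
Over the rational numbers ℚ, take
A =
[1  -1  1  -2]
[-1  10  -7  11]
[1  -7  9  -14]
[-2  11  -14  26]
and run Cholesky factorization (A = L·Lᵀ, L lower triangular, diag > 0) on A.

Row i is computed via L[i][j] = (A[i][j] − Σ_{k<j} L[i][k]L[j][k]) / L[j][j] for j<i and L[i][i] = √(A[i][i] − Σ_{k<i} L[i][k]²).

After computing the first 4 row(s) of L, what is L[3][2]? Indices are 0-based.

Step 1: L[0][0] = √(1) = 1.
  L[1][0] = (-1) / L[0][0] = -1.
Step 2: L[1][1] = √(9) = 3.
  L[2][0] = (1) / L[0][0] = 1.
  L[2][1] = (-6) / L[1][1] = -2.
Step 3: L[2][2] = √(4) = 2.
  L[3][0] = (-2) / L[0][0] = -2.
  L[3][1] = (9) / L[1][1] = 3.
  L[3][2] = (-6) / L[2][2] = -3.
Step 4: L[3][3] = √(4) = 2.

L[3][2] = -3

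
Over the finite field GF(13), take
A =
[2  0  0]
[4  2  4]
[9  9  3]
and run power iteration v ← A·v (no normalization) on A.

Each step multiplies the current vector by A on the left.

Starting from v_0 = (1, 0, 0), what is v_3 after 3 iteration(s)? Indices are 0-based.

v_0 = (1, 0, 0).
v_1 = A·v_0 = (2, 4, 9).
v_2 = A·v_1 = (4, 0, 3).
v_3 = A·v_2 = (8, 2, 6).

v_3 = (8, 2, 6)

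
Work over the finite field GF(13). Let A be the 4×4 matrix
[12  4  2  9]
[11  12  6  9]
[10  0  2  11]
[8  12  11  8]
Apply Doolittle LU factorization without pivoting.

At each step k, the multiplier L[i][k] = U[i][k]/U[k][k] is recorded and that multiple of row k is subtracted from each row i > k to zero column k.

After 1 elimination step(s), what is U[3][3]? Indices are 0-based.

k=0: U[0][0]=12
  eliminate (1,0): mult=2, new row 1: (0, 4, 2, 4); set L[1][0]=2
  eliminate (2,0): mult=3, new row 2: (0, 1, 9, 10); set L[2][0]=3
  eliminate (3,0): mult=5, new row 3: (0, 5, 1, 2); set L[3][0]=5

U[3][3] = 2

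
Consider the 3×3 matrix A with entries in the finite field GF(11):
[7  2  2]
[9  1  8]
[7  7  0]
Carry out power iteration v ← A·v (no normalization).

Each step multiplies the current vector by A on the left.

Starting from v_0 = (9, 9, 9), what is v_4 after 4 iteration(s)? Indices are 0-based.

v_0 = (9, 9, 9).
v_1 = A·v_0 = (0, 8, 5).
v_2 = A·v_1 = (4, 4, 1).
v_3 = A·v_2 = (5, 4, 1).
v_4 = A·v_3 = (1, 2, 8).

v_4 = (1, 2, 8)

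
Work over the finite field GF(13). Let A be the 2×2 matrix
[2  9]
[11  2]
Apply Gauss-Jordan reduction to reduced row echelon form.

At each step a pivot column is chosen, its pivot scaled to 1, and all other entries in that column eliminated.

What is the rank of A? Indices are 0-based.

step 1: normalize row 0 (÷2) = (1, 11)
  row 1: subtract 11×row0 = (0, 11)
step 2: normalize row 1 (÷11) = (0, 1)
  row 0: subtract 11×row1 = (1, 0)

rank = 2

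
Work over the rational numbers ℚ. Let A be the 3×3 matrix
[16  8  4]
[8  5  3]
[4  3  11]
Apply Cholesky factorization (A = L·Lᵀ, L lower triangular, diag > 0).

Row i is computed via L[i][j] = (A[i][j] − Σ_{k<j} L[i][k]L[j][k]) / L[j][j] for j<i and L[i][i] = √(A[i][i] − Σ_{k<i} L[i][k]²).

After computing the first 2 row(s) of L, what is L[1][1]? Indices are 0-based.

L[1][1] = 1

Step 1: L[0][0] = √(16) = 4.
  L[1][0] = (8) / L[0][0] = 2.
Step 2: L[1][1] = √(1) = 1.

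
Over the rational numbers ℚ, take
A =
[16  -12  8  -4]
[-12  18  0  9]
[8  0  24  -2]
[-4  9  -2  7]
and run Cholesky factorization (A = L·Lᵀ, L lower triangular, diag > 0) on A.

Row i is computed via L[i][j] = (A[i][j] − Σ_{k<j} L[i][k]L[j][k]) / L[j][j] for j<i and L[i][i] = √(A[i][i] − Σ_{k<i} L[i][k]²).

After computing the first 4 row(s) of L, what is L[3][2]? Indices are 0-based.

L[3][2] = -1

Step 1: L[0][0] = √(16) = 4.
  L[1][0] = (-12) / L[0][0] = -3.
Step 2: L[1][1] = √(9) = 3.
  L[2][0] = (8) / L[0][0] = 2.
  L[2][1] = (6) / L[1][1] = 2.
Step 3: L[2][2] = √(16) = 4.
  L[3][0] = (-4) / L[0][0] = -1.
  L[3][1] = (6) / L[1][1] = 2.
  L[3][2] = (-4) / L[2][2] = -1.
Step 4: L[3][3] = √(1) = 1.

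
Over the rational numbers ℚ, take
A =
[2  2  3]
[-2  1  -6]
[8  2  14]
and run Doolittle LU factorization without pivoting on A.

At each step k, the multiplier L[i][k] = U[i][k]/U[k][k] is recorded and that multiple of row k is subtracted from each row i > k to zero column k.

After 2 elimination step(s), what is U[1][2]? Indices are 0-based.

U[1][2] = -3

k=0: U[0][0]=2
  eliminate (1,0): mult=-1, new row 1: (0, 3, -3); set L[1][0]=-1
  eliminate (2,0): mult=4, new row 2: (0, -6, 2); set L[2][0]=4
k=1: U[1][1]=3
  eliminate (2,1): mult=-2, new row 2: (0, 0, -4); set L[2][1]=-2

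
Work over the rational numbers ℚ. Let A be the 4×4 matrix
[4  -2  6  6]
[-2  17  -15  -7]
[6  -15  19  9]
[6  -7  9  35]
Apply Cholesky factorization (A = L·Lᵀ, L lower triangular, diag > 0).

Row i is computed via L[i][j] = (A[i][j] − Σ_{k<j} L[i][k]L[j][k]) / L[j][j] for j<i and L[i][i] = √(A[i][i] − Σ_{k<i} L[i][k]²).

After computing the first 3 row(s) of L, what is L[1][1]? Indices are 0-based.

L[1][1] = 4

Step 1: L[0][0] = √(4) = 2.
  L[1][0] = (-2) / L[0][0] = -1.
Step 2: L[1][1] = √(16) = 4.
  L[2][0] = (6) / L[0][0] = 3.
  L[2][1] = (-12) / L[1][1] = -3.
Step 3: L[2][2] = √(1) = 1.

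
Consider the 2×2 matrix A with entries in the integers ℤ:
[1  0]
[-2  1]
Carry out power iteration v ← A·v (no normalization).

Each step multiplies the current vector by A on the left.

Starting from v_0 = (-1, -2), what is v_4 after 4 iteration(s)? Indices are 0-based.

v_0 = (-1, -2).
v_1 = A·v_0 = (-1, 0).
v_2 = A·v_1 = (-1, 2).
v_3 = A·v_2 = (-1, 4).
v_4 = A·v_3 = (-1, 6).

v_4 = (-1, 6)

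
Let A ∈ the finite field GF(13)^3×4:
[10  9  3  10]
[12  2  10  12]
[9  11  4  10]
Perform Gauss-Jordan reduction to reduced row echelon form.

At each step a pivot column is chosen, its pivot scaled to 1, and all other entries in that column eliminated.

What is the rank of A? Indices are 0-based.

[1] R0 /= 10  ⇒  (1, 10, 12, 1)
     R1 -= 12·R0  ⇒  (0, 12, 9, 0)
     R2 -= 9·R0  ⇒  (0, 12, 0, 1)
[2] R1 /= 12  ⇒  (0, 1, 4, 0)
     R0 -= 10·R1  ⇒  (1, 0, 11, 1)
     R2 -= 12·R1  ⇒  (0, 0, 4, 1)
[3] R2 /= 4  ⇒  (0, 0, 1, 10)
     R0 -= 11·R2  ⇒  (1, 0, 0, 8)
     R1 -= 4·R2  ⇒  (0, 1, 0, 12)

rank = 3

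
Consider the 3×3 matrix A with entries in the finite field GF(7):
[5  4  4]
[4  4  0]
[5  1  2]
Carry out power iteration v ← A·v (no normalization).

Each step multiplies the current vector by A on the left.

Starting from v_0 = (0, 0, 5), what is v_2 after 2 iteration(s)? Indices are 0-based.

v_0 = (0, 0, 5).
v_1 = A·v_0 = (6, 0, 3).
v_2 = A·v_1 = (0, 3, 1).

v_2 = (0, 3, 1)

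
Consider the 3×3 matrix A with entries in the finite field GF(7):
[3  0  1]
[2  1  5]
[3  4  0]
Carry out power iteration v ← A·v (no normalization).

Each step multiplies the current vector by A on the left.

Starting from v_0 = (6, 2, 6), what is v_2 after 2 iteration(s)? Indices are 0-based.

v_0 = (6, 2, 6).
v_1 = A·v_0 = (3, 2, 5).
v_2 = A·v_1 = (0, 5, 3).

v_2 = (0, 5, 3)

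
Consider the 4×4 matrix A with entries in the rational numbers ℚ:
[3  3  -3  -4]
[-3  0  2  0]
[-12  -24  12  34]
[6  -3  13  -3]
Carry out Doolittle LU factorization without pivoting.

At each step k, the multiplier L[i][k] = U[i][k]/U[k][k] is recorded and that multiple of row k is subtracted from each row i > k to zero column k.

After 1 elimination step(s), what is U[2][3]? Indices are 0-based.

Step 1: pivot at (0,0) is 3.
  row1 ← row1 − (-1)·row0  ⇒  L[1][0]=-1, U row1=(0, 3, -1, -4)
  row2 ← row2 − (-4)·row0  ⇒  L[2][0]=-4, U row2=(0, -12, 0, 18)
  row3 ← row3 − (2)·row0  ⇒  L[3][0]=2, U row3=(0, -9, 19, 5)

U[2][3] = 18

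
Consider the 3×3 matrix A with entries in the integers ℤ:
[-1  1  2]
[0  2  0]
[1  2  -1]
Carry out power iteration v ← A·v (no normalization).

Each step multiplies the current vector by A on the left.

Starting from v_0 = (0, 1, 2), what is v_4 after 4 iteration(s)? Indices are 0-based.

v_0 = (0, 1, 2).
v_1 = A·v_0 = (5, 2, 0).
v_2 = A·v_1 = (-3, 4, 9).
v_3 = A·v_2 = (25, 8, -4).
v_4 = A·v_3 = (-25, 16, 45).

v_4 = (-25, 16, 45)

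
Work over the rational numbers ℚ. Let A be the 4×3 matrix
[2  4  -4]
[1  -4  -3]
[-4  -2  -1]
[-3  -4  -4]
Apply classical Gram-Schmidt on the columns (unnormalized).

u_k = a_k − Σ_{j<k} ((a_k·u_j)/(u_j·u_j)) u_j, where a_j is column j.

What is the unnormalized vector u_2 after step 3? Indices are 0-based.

Step 1: u_0 = a_0 = (2, 1, -4, -3).
Step 2: u_1 = a_1 − (4/5)·u_0 = (12/5, -24/5, 6/5, -8/5).
Step 3: u_2 = a_2 − (1/6)·u_0 − (25/82)·u_1 = (-623/123, -419/246, -86/123, -247/82).

u_2 = (-623/123, -419/246, -86/123, -247/82)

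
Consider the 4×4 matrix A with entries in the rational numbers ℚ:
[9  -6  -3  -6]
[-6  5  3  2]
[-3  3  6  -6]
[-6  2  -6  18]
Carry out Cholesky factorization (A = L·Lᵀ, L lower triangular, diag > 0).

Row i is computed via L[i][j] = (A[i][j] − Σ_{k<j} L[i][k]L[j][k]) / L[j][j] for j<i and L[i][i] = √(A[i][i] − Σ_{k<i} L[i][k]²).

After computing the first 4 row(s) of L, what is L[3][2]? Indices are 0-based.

L[3][2] = -3

Step 1: L[0][0] = √(9) = 3.
  L[1][0] = (-6) / L[0][0] = -2.
Step 2: L[1][1] = √(1) = 1.
  L[2][0] = (-3) / L[0][0] = -1.
  L[2][1] = (1) / L[1][1] = 1.
Step 3: L[2][2] = √(4) = 2.
  L[3][0] = (-6) / L[0][0] = -2.
  L[3][1] = (-2) / L[1][1] = -2.
  L[3][2] = (-6) / L[2][2] = -3.
Step 4: L[3][3] = √(1) = 1.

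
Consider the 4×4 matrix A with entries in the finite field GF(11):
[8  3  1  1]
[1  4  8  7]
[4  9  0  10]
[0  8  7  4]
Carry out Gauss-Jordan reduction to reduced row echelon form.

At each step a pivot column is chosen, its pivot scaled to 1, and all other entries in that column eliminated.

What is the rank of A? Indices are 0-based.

rank = 4

[1] R0 /= 8  ⇒  (1, 10, 7, 7)
     R1 -= 1·R0  ⇒  (0, 5, 1, 0)
     R2 -= 4·R0  ⇒  (0, 2, 5, 4)
[2] R1 /= 5  ⇒  (0, 1, 9, 0)
     R0 -= 10·R1  ⇒  (1, 0, 5, 7)
     R2 -= 2·R1  ⇒  (0, 0, 9, 4)
     R3 -= 8·R1  ⇒  (0, 0, 1, 4)
[3] R2 /= 9  ⇒  (0, 0, 1, 9)
     R0 -= 5·R2  ⇒  (1, 0, 0, 6)
     R1 -= 9·R2  ⇒  (0, 1, 0, 7)
     R3 -= 1·R2  ⇒  (0, 0, 0, 6)
[4] R3 /= 6  ⇒  (0, 0, 0, 1)
     R0 -= 6·R3  ⇒  (1, 0, 0, 0)
     R1 -= 7·R3  ⇒  (0, 1, 0, 0)
     R2 -= 9·R3  ⇒  (0, 0, 1, 0)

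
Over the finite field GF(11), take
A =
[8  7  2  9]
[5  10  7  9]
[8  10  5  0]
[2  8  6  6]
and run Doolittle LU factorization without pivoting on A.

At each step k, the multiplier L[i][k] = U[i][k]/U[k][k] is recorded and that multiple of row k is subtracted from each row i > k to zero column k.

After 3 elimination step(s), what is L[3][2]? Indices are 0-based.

L[3][2] = 6

k=0: U[0][0]=8
  eliminate (1,0): mult=2, new row 1: (0, 7, 3, 2); set L[1][0]=2
  eliminate (2,0): mult=1, new row 2: (0, 3, 3, 2); set L[2][0]=1
  eliminate (3,0): mult=3, new row 3: (0, 9, 0, 1); set L[3][0]=3
k=1: U[1][1]=7
  eliminate (2,1): mult=2, new row 2: (0, 0, 8, 9); set L[2][1]=2
  eliminate (3,1): mult=6, new row 3: (0, 0, 4, 0); set L[3][1]=6
k=2: U[2][2]=8
  eliminate (3,2): mult=6, new row 3: (0, 0, 0, 1); set L[3][2]=6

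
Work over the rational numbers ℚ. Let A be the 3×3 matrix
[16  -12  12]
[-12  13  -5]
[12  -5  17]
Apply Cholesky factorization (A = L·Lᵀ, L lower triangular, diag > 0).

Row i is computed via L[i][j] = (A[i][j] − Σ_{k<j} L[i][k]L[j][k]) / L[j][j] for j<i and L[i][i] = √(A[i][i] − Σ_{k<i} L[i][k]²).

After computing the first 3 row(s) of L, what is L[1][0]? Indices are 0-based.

L[1][0] = -3

Step 1: L[0][0] = √(16) = 4.
  L[1][0] = (-12) / L[0][0] = -3.
Step 2: L[1][1] = √(4) = 2.
  L[2][0] = (12) / L[0][0] = 3.
  L[2][1] = (4) / L[1][1] = 2.
Step 3: L[2][2] = √(4) = 2.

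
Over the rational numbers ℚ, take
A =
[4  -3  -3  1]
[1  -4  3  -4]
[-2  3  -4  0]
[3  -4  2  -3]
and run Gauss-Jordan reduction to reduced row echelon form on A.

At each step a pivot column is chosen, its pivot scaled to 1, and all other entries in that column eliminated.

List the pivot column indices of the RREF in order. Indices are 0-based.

pivot columns: 0, 1, 2, 3

[1] R0 /= 4  ⇒  (1, -3/4, -3/4, 1/4)
     R1 -= 1·R0  ⇒  (0, -13/4, 15/4, -17/4)
     R2 -= -2·R0  ⇒  (0, 3/2, -11/2, 1/2)
     R3 -= 3·R0  ⇒  (0, -7/4, 17/4, -15/4)
[2] R1 /= -13/4  ⇒  (0, 1, -15/13, 17/13)
     R0 -= -3/4·R1  ⇒  (1, 0, -21/13, 16/13)
     R2 -= 3/2·R1  ⇒  (0, 0, -49/13, -19/13)
     R3 -= -7/4·R1  ⇒  (0, 0, 29/13, -19/13)
[3] R2 /= -49/13  ⇒  (0, 0, 1, 19/49)
     R0 -= -21/13·R2  ⇒  (1, 0, 0, 13/7)
     R1 -= -15/13·R2  ⇒  (0, 1, 0, 86/49)
     R3 -= 29/13·R2  ⇒  (0, 0, 0, -114/49)
[4] R3 /= -114/49  ⇒  (0, 0, 0, 1)
     R0 -= 13/7·R3  ⇒  (1, 0, 0, 0)
     R1 -= 86/49·R3  ⇒  (0, 1, 0, 0)
     R2 -= 19/49·R3  ⇒  (0, 0, 1, 0)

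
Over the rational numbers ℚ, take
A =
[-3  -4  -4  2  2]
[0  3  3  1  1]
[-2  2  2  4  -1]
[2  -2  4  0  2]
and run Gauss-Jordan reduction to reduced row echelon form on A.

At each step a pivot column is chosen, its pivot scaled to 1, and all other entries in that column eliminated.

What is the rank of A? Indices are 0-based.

[1] R0 /= -3  ⇒  (1, 4/3, 4/3, -2/3, -2/3)
     R2 -= -2·R0  ⇒  (0, 14/3, 14/3, 8/3, -7/3)
     R3 -= 2·R0  ⇒  (0, -14/3, 4/3, 4/3, 10/3)
[2] R1 /= 3  ⇒  (0, 1, 1, 1/3, 1/3)
     R0 -= 4/3·R1  ⇒  (1, 0, 0, -10/9, -10/9)
     R2 -= 14/3·R1  ⇒  (0, 0, 0, 10/9, -35/9)
     R3 -= -14/3·R1  ⇒  (0, 0, 6, 26/9, 44/9)
[3] R2 <-> R3
[3] R2 /= 6  ⇒  (0, 0, 1, 13/27, 22/27)
     R1 -= 1·R2  ⇒  (0, 1, 0, -4/27, -13/27)
[4] R3 /= 10/9  ⇒  (0, 0, 0, 1, -7/2)
     R0 -= -10/9·R3  ⇒  (1, 0, 0, 0, -5)
     R1 -= -4/27·R3  ⇒  (0, 1, 0, 0, -1)
     R2 -= 13/27·R3  ⇒  (0, 0, 1, 0, 5/2)

rank = 4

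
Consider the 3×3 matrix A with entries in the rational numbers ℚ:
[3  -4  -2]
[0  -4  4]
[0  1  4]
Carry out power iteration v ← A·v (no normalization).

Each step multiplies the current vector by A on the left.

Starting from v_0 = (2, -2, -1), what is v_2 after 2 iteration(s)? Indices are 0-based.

v_0 = (2, -2, -1).
v_1 = A·v_0 = (16, 4, -6).
v_2 = A·v_1 = (44, -40, -20).

v_2 = (44, -40, -20)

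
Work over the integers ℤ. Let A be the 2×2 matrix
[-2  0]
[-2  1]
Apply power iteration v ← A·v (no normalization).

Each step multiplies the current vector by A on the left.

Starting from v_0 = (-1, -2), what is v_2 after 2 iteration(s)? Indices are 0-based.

v_2 = (-4, -4)

v_0 = (-1, -2).
v_1 = A·v_0 = (2, 0).
v_2 = A·v_1 = (-4, -4).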